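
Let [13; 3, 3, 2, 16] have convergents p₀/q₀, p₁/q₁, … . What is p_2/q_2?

133/10

Using pₖ = aₖpₖ₋₁ + pₖ₋₂, qₖ = aₖqₖ₋₁ + qₖ₋₂ (with p₋₁=1, p₋₂=0, q₋₁=0, q₋₂=1):
  k=0: a=13, p=13, q=1
  k=1: a=3, p=40, q=3
  k=2: a=3, p=133, q=10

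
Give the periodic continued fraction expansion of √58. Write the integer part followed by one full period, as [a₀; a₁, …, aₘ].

[7; 1, 1, 1, 1, 1, 1, 14]

a₀ = ⌊√58⌋ = 7.
With m₀=0, d₀=1 and mₖ₊₁ = dₖaₖ − mₖ, dₖ₊₁ = (n − mₖ₊₁²)/dₖ, aₖ₊₁ = ⌊(a₀+mₖ₊₁)/dₖ₊₁⌋:
  k=1: m=7, d=9, a=1
  k=2: m=2, d=6, a=1
  k=3: m=4, d=7, a=1
  k=4: m=3, d=7, a=1
  k=5: m=4, d=6, a=1
  k=6: m=2, d=9, a=1
  k=7: m=7, d=1, a=14
d=1 and a=2a₀=14 at k=7, so the next step gives (m, d) = (7, 9) again — its k=1 value — and the period has length 7.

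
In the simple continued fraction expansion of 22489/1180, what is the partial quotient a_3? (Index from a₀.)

22489 = 19·1180 + 69   →  a_0 = 19
1180 = 17·69 + 7   →  a_1 = 17
69 = 9·7 + 6   →  a_2 = 9
7 = 1·6 + 1   →  a_3 = 1

1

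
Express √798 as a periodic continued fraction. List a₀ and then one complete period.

[28; 4, 56]

a₀ = ⌊√798⌋ = 28.
With m₀=0, d₀=1 and mₖ₊₁ = dₖaₖ − mₖ, dₖ₊₁ = (n − mₖ₊₁²)/dₖ, aₖ₊₁ = ⌊(a₀+mₖ₊₁)/dₖ₊₁⌋:
  k=1: m=28, d=14, a=4
  k=2: m=28, d=1, a=56
d=1 and a=2a₀=56 at k=2, so the next step gives (m, d) = (28, 14) again — its k=1 value — and the period has length 2.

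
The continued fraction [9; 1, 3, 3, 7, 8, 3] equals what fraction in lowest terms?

23581/2414

Using pₖ = aₖpₖ₋₁ + pₖ₋₂ and qₖ = aₖqₖ₋₁ + qₖ₋₂:
  k=0: a=9, p=9, q=1
  k=1: a=1, p=10, q=1
  k=2: a=3, p=39, q=4
  k=3: a=3, p=127, q=13
  k=4: a=7, p=928, q=95
  k=5: a=8, p=7551, q=773
  k=6: a=3, p=23581, q=2414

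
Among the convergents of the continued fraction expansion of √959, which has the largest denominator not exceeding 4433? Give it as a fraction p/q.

59489/1921

√959 = [30; 1, 29, 1, 60, …] (period length 4).
Convergents:
  p_0/q_0 = 30/1
  p_1/q_1 = 31/1
  p_2/q_2 = 929/30
  p_3/q_3 = 960/31
  p_4/q_4 = 58529/1890
  p_5/q_5 = 59489/1921
  p_6/q_6 = 1783710/57599
q_5 = 1921 ≤ 4433 < 57599 = q_6, so the answer is 59489/1921.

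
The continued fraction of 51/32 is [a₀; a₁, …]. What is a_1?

51 = 1·32 + 19   →  a_0 = 1
32 = 1·19 + 13   →  a_1 = 1

1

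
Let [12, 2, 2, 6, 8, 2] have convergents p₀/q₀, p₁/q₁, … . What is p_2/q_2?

62/5

Using pₖ = aₖpₖ₋₁ + pₖ₋₂, qₖ = aₖqₖ₋₁ + qₖ₋₂ (with p₋₁=1, p₋₂=0, q₋₁=0, q₋₂=1):
  k=0: a=12, p=12, q=1
  k=1: a=2, p=25, q=2
  k=2: a=2, p=62, q=5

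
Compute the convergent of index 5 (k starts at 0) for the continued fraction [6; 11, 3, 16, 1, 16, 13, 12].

60755/9979

Using pₖ = aₖpₖ₋₁ + pₖ₋₂, qₖ = aₖqₖ₋₁ + qₖ₋₂ (with p₋₁=1, p₋₂=0, q₋₁=0, q₋₂=1):
  k=0: a=6, p=6, q=1
  k=1: a=11, p=67, q=11
  k=2: a=3, p=207, q=34
  k=3: a=16, p=3379, q=555
  k=4: a=1, p=3586, q=589
  k=5: a=16, p=60755, q=9979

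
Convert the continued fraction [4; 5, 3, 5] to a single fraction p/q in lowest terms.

Using pₖ = aₖpₖ₋₁ + pₖ₋₂ and qₖ = aₖqₖ₋₁ + qₖ₋₂:
  k=0: a=4, p=4, q=1
  k=1: a=5, p=21, q=5
  k=2: a=3, p=67, q=16
  k=3: a=5, p=356, q=85

356/85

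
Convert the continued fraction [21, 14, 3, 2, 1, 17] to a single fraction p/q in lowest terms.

53328/2531

Using pₖ = aₖpₖ₋₁ + pₖ₋₂ and qₖ = aₖqₖ₋₁ + qₖ₋₂:
  k=0: a=21, p=21, q=1
  k=1: a=14, p=295, q=14
  k=2: a=3, p=906, q=43
  k=3: a=2, p=2107, q=100
  k=4: a=1, p=3013, q=143
  k=5: a=17, p=53328, q=2531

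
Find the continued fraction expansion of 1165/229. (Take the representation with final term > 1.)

[5; 11, 2, 4, 2]

1165 = 5*229 + 20
229 = 11*20 + 9
20 = 2*9 + 2
9 = 4*2 + 1
2 = 2*1 + 0  (stop)
So 1165/229 = [5; 11, 2, 4, 2].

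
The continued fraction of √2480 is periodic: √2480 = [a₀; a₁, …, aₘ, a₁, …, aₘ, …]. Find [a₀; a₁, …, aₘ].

a₀ = ⌊√2480⌋ = 49.
With m₀=0, d₀=1 and mₖ₊₁ = dₖaₖ − mₖ, dₖ₊₁ = (n − mₖ₊₁²)/dₖ, aₖ₊₁ = ⌊(a₀+mₖ₊₁)/dₖ₊₁⌋:
  k=1: m=49, d=79, a=1
  k=2: m=30, d=20, a=3
  k=3: m=30, d=79, a=1
  k=4: m=49, d=1, a=98
d=1 and a=2a₀=98 at k=4, so the next step gives (m, d) = (49, 79) again — its k=1 value — and the period has length 4.

[49; 1, 3, 1, 98]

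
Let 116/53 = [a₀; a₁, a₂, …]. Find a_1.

116 = 2·53 + 10   →  a_0 = 2
53 = 5·10 + 3   →  a_1 = 5

5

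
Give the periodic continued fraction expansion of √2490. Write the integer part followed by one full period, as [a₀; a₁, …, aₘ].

a₀ = ⌊√2490⌋ = 49.

[49; 1, 8, 1, 98]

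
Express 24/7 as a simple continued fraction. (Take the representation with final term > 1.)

[3; 2, 3]

24 = 3*7 + 3
7 = 2*3 + 1
3 = 3*1 + 0  (stop)
So 24/7 = [3; 2, 3].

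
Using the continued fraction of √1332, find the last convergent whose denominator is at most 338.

10657/292

√1332 = [36; 2, 72, …] (period length 2).
Convergents:
  p_0/q_0 = 36/1
  p_1/q_1 = 73/2
  p_2/q_2 = 5292/145
  p_3/q_3 = 10657/292
  p_4/q_4 = 772596/21169
q_3 = 292 ≤ 338 < 21169 = q_4, so the answer is 10657/292.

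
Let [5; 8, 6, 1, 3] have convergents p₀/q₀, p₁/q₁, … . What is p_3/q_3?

292/57

Using pₖ = aₖpₖ₋₁ + pₖ₋₂, qₖ = aₖqₖ₋₁ + qₖ₋₂ (with p₋₁=1, p₋₂=0, q₋₁=0, q₋₂=1):
  k=0: a=5, p=5, q=1
  k=1: a=8, p=41, q=8
  k=2: a=6, p=251, q=49
  k=3: a=1, p=292, q=57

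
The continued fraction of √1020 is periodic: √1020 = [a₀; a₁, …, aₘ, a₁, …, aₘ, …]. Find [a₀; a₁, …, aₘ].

a₀ = ⌊√1020⌋ = 31.
With m₀=0, d₀=1 and mₖ₊₁ = dₖaₖ − mₖ, dₖ₊₁ = (n − mₖ₊₁²)/dₖ, aₖ₊₁ = ⌊(a₀+mₖ₊₁)/dₖ₊₁⌋:
  k=1: m=31, d=59, a=1
  k=2: m=28, d=4, a=14
  k=3: m=28, d=59, a=1
  k=4: m=31, d=1, a=62
d=1 and a=2a₀=62 at k=4, so the next step gives (m, d) = (31, 59) again — its k=1 value — and the period has length 4.

[31; 1, 14, 1, 62]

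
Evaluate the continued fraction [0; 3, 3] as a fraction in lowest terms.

3/10

Using pₖ = aₖpₖ₋₁ + pₖ₋₂ and qₖ = aₖqₖ₋₁ + qₖ₋₂:
  k=0: a=0, p=0, q=1
  k=1: a=3, p=1, q=3
  k=2: a=3, p=3, q=10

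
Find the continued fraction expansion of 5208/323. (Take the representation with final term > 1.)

5208 = 16*323 + 40
323 = 8*40 + 3
40 = 13*3 + 1
3 = 3*1 + 0  (stop)
So 5208/323 = [16; 8, 13, 3].

[16; 8, 13, 3]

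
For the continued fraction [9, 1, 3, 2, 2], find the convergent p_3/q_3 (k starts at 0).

88/9

Using pₖ = aₖpₖ₋₁ + pₖ₋₂, qₖ = aₖqₖ₋₁ + qₖ₋₂ (with p₋₁=1, p₋₂=0, q₋₁=0, q₋₂=1):
  k=0: a=9, p=9, q=1
  k=1: a=1, p=10, q=1
  k=2: a=3, p=39, q=4
  k=3: a=2, p=88, q=9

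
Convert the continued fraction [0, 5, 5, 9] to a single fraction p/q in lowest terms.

Using pₖ = aₖpₖ₋₁ + pₖ₋₂ and qₖ = aₖqₖ₋₁ + qₖ₋₂:
  k=0: a=0, p=0, q=1
  k=1: a=5, p=1, q=5
  k=2: a=5, p=5, q=26
  k=3: a=9, p=46, q=239

46/239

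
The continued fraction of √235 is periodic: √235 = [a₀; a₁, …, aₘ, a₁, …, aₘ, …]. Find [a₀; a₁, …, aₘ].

a₀ = ⌊√235⌋ = 15.
With m₀=0, d₀=1 and mₖ₊₁ = dₖaₖ − mₖ, dₖ₊₁ = (n − mₖ₊₁²)/dₖ, aₖ₊₁ = ⌊(a₀+mₖ₊₁)/dₖ₊₁⌋:
  k=1: m=15, d=10, a=3
  k=2: m=15, d=1, a=30
d=1 and a=2a₀=30 at k=2, so the next step gives (m, d) = (15, 10) again — its k=1 value — and the period has length 2.

[15; 3, 30]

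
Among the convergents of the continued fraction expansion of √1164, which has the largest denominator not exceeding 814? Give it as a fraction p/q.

19754/579

√1164 = [34; 8, 1, 1, 16, 1, 1, 8, 68, …] (period length 8).
Convergents:
  p_0/q_0 = 34/1
  p_1/q_1 = 273/8
  p_2/q_2 = 307/9
  p_3/q_3 = 580/17
  p_4/q_4 = 9587/281
  p_5/q_5 = 10167/298
  p_6/q_6 = 19754/579
  p_7/q_7 = 168199/4930
q_6 = 579 ≤ 814 < 4930 = q_7, so the answer is 19754/579.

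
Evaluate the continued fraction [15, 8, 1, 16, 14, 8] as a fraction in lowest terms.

260649/17248

Fold from the inside: start with 8/1.
  14 + 1/8 = 113/8
  16 + 8/113 = 1816/113
  1 + 113/1816 = 1929/1816
  8 + 1816/1929 = 17248/1929
  15 + 1929/17248 = 260649/17248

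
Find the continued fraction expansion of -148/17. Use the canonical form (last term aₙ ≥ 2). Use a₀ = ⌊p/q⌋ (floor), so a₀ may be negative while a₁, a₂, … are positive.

-148 = -9*17 + 5
17 = 3*5 + 2
5 = 2*2 + 1
2 = 2*1 + 0  (stop)
So -148/17 = [-9; 3, 2, 2].

[-9; 3, 2, 2]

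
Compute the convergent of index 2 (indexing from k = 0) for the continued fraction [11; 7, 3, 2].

Using pₖ = aₖpₖ₋₁ + pₖ₋₂, qₖ = aₖqₖ₋₁ + qₖ₋₂ (with p₋₁=1, p₋₂=0, q₋₁=0, q₋₂=1):
  k=0: a=11, p=11, q=1
  k=1: a=7, p=78, q=7
  k=2: a=3, p=245, q=22

245/22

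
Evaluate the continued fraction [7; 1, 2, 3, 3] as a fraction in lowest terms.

254/33

Using pₖ = aₖpₖ₋₁ + pₖ₋₂ and qₖ = aₖqₖ₋₁ + qₖ₋₂:
  k=0: a=7, p=7, q=1
  k=1: a=1, p=8, q=1
  k=2: a=2, p=23, q=3
  k=3: a=3, p=77, q=10
  k=4: a=3, p=254, q=33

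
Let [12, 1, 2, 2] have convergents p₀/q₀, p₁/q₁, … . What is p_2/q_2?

Using pₖ = aₖpₖ₋₁ + pₖ₋₂, qₖ = aₖqₖ₋₁ + qₖ₋₂ (with p₋₁=1, p₋₂=0, q₋₁=0, q₋₂=1):
  k=0: a=12, p=12, q=1
  k=1: a=1, p=13, q=1
  k=2: a=2, p=38, q=3

38/3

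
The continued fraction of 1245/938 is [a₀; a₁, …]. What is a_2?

18

1245 = 1·938 + 307   →  a_0 = 1
938 = 3·307 + 17   →  a_1 = 3
307 = 18·17 + 1   →  a_2 = 18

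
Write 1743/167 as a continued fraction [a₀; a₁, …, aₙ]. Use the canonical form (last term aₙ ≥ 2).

[10; 2, 3, 2, 10]

1743 = 10·167 + 73
167 = 2·73 + 21
73 = 3·21 + 10
21 = 2·10 + 1
10 = 10·1 + 0  (stop)
So 1743/167 = [10; 2, 3, 2, 10].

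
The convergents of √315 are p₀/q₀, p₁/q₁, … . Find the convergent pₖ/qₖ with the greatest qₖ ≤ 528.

7543/425

√315 = [17; 1, 2, 1, 34, …] (period length 4).
Convergents:
  p_0/q_0 = 17/1
  p_1/q_1 = 18/1
  p_2/q_2 = 53/3
  p_3/q_3 = 71/4
  p_4/q_4 = 2467/139
  p_5/q_5 = 2538/143
  p_6/q_6 = 7543/425
  p_7/q_7 = 10081/568
q_6 = 425 ≤ 528 < 568 = q_7, so the answer is 7543/425.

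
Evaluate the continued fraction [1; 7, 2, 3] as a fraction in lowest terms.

59/52

Using pₖ = aₖpₖ₋₁ + pₖ₋₂ and qₖ = aₖqₖ₋₁ + qₖ₋₂:
  k=0: a=1, p=1, q=1
  k=1: a=7, p=8, q=7
  k=2: a=2, p=17, q=15
  k=3: a=3, p=59, q=52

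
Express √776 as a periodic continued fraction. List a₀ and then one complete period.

[27; 1, 5, 1, 54]

a₀ = ⌊√776⌋ = 27.
With m₀=0, d₀=1 and mₖ₊₁ = dₖaₖ − mₖ, dₖ₊₁ = (n − mₖ₊₁²)/dₖ, aₖ₊₁ = ⌊(a₀+mₖ₊₁)/dₖ₊₁⌋:
  k=1: m=27, d=47, a=1
  k=2: m=20, d=8, a=5
  k=3: m=20, d=47, a=1
  k=4: m=27, d=1, a=54
d=1 and a=2a₀=54 at k=4, so the next step gives (m, d) = (27, 47) again — its k=1 value — and the period has length 4.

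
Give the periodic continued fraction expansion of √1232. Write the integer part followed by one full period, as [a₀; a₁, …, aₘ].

a₀ = ⌊√1232⌋ = 35.
With m₀=0, d₀=1 and mₖ₊₁ = dₖaₖ − mₖ, dₖ₊₁ = (n − mₖ₊₁²)/dₖ, aₖ₊₁ = ⌊(a₀+mₖ₊₁)/dₖ₊₁⌋:
  k=1: m=35, d=7, a=10
  k=2: m=35, d=1, a=70
d=1 and a=2a₀=70 at k=2, so the next step gives (m, d) = (35, 7) again — its k=1 value — and the period has length 2.

[35; 10, 70]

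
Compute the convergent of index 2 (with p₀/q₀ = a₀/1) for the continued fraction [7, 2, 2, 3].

37/5

Using pₖ = aₖpₖ₋₁ + pₖ₋₂, qₖ = aₖqₖ₋₁ + qₖ₋₂ (with p₋₁=1, p₋₂=0, q₋₁=0, q₋₂=1):
  k=0: a=7, p=7, q=1
  k=1: a=2, p=15, q=2
  k=2: a=2, p=37, q=5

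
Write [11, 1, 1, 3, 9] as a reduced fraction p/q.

Fold from the inside: start with 9/1.
  3 + 1/9 = 28/9
  1 + 9/28 = 37/28
  1 + 28/37 = 65/37
  11 + 37/65 = 752/65

752/65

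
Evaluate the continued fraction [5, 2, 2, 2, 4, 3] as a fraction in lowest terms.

Fold from the inside: start with 3/1.
  4 + 1/3 = 13/3
  2 + 3/13 = 29/13
  2 + 13/29 = 71/29
  2 + 29/71 = 171/71
  5 + 71/171 = 926/171

926/171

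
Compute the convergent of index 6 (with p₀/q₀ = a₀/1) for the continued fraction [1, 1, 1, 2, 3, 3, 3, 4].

Using pₖ = aₖpₖ₋₁ + pₖ₋₂, qₖ = aₖqₖ₋₁ + qₖ₋₂ (with p₋₁=1, p₋₂=0, q₋₁=0, q₋₂=1):
  k=0: a=1, p=1, q=1
  k=1: a=1, p=2, q=1
  k=2: a=1, p=3, q=2
  k=3: a=2, p=8, q=5
  k=4: a=3, p=27, q=17
  k=5: a=3, p=89, q=56
  k=6: a=3, p=294, q=185

294/185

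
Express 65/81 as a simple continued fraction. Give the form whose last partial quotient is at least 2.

65 = 0·81 + 65
81 = 1·65 + 16
65 = 4·16 + 1
16 = 16·1 + 0  (stop)
So 65/81 = [0; 1, 4, 16].

[0; 1, 4, 16]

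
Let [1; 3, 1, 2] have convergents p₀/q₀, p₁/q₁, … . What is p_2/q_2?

Using pₖ = aₖpₖ₋₁ + pₖ₋₂, qₖ = aₖqₖ₋₁ + qₖ₋₂ (with p₋₁=1, p₋₂=0, q₋₁=0, q₋₂=1):
  k=0: a=1, p=1, q=1
  k=1: a=3, p=4, q=3
  k=2: a=1, p=5, q=4

5/4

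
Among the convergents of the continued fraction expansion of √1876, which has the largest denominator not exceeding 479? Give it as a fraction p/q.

8446/195

√1876 = [43; 3, 5, 12, 5, 3, 86, …] (period length 6).
Convergents:
  p_0/q_0 = 43/1
  p_1/q_1 = 130/3
  p_2/q_2 = 693/16
  p_3/q_3 = 8446/195
  p_4/q_4 = 42923/991
q_3 = 195 ≤ 479 < 991 = q_4, so the answer is 8446/195.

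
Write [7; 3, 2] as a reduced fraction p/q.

Fold from the inside: start with 2/1.
  3 + 1/2 = 7/2
  7 + 2/7 = 51/7

51/7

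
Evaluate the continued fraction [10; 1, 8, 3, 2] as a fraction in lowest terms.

Using pₖ = aₖpₖ₋₁ + pₖ₋₂ and qₖ = aₖqₖ₋₁ + qₖ₋₂:
  k=0: a=10, p=10, q=1
  k=1: a=1, p=11, q=1
  k=2: a=8, p=98, q=9
  k=3: a=3, p=305, q=28
  k=4: a=2, p=708, q=65

708/65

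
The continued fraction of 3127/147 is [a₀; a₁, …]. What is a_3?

3127 = 21·147 + 40   →  a_0 = 21
147 = 3·40 + 27   →  a_1 = 3
40 = 1·27 + 13   →  a_2 = 1
27 = 2·13 + 1   →  a_3 = 2

2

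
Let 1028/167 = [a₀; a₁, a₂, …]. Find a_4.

1028 = 6·167 + 26   →  a_0 = 6
167 = 6·26 + 11   →  a_1 = 6
26 = 2·11 + 4   →  a_2 = 2
11 = 2·4 + 3   →  a_3 = 2
4 = 1·3 + 1   →  a_4 = 1

1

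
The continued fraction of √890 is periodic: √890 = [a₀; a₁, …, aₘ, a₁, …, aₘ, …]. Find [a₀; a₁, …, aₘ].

a₀ = ⌊√890⌋ = 29.
With m₀=0, d₀=1 and mₖ₊₁ = dₖaₖ − mₖ, dₖ₊₁ = (n − mₖ₊₁²)/dₖ, aₖ₊₁ = ⌊(a₀+mₖ₊₁)/dₖ₊₁⌋:
  k=1: m=29, d=49, a=1
  k=2: m=20, d=10, a=4
  k=3: m=20, d=49, a=1
  k=4: m=29, d=1, a=58
d=1 and a=2a₀=58 at k=4, so the next step gives (m, d) = (29, 49) again — its k=1 value — and the period has length 4.

[29; 1, 4, 1, 58]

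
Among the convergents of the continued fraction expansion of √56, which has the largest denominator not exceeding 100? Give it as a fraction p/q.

449/60

√56 = [7; 2, 14, …] (period length 2).
Convergents:
  p_0/q_0 = 7/1
  p_1/q_1 = 15/2
  p_2/q_2 = 217/29
  p_3/q_3 = 449/60
  p_4/q_4 = 6503/869
q_3 = 60 ≤ 100 < 869 = q_4, so the answer is 449/60.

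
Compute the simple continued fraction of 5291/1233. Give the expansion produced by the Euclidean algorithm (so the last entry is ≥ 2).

5291 = 4·1233 + 359
1233 = 3·359 + 156
359 = 2·156 + 47
156 = 3·47 + 15
47 = 3·15 + 2
15 = 7·2 + 1
2 = 2·1 + 0  (stop)
So 5291/1233 = [4; 3, 2, 3, 3, 7, 2].

[4; 3, 2, 3, 3, 7, 2]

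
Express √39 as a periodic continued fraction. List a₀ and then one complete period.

a₀ = ⌊√39⌋ = 6.
With m₀=0, d₀=1 and mₖ₊₁ = dₖaₖ − mₖ, dₖ₊₁ = (n − mₖ₊₁²)/dₖ, aₖ₊₁ = ⌊(a₀+mₖ₊₁)/dₖ₊₁⌋:
  k=1: m=6, d=3, a=4
  k=2: m=6, d=1, a=12
d=1 and a=2a₀=12 at k=2, so the next step gives (m, d) = (6, 3) again — its k=1 value — and the period has length 2.

[6; 4, 12]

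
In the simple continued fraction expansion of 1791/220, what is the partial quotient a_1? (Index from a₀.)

1791 = 8·220 + 31   →  a_0 = 8
220 = 7·31 + 3   →  a_1 = 7

7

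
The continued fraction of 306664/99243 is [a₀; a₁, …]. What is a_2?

9

306664 = 3·99243 + 8935   →  a_0 = 3
99243 = 11·8935 + 958   →  a_1 = 11
8935 = 9·958 + 313   →  a_2 = 9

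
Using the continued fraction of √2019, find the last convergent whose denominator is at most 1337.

√2019 = [44; 1, 13, 1, 88, …] (period length 4).
Convergents:
  p_0/q_0 = 44/1
  p_1/q_1 = 45/1
  p_2/q_2 = 629/14
  p_3/q_3 = 674/15
  p_4/q_4 = 59941/1334
  p_5/q_5 = 60615/1349
q_4 = 1334 ≤ 1337 < 1349 = q_5, so the answer is 59941/1334.

59941/1334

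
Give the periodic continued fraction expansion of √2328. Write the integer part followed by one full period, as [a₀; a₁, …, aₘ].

a₀ = ⌊√2328⌋ = 48.
With m₀=0, d₀=1 and mₖ₊₁ = dₖaₖ − mₖ, dₖ₊₁ = (n − mₖ₊₁²)/dₖ, aₖ₊₁ = ⌊(a₀+mₖ₊₁)/dₖ₊₁⌋:
  k=1: m=48, d=24, a=4
  k=2: m=48, d=1, a=96
d=1 and a=2a₀=96 at k=2, so the next step gives (m, d) = (48, 24) again — its k=1 value — and the period has length 2.

[48; 4, 96]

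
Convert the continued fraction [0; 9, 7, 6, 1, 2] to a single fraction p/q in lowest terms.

Using pₖ = aₖpₖ₋₁ + pₖ₋₂ and qₖ = aₖqₖ₋₁ + qₖ₋₂:
  k=0: a=0, p=0, q=1
  k=1: a=9, p=1, q=9
  k=2: a=7, p=7, q=64
  k=3: a=6, p=43, q=393
  k=4: a=1, p=50, q=457
  k=5: a=2, p=143, q=1307

143/1307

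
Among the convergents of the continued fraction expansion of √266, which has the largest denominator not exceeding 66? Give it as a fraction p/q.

√266 = [16; 3, 4, 3, 32, …] (period length 4).
Convergents:
  p_0/q_0 = 16/1
  p_1/q_1 = 49/3
  p_2/q_2 = 212/13
  p_3/q_3 = 685/42
  p_4/q_4 = 22132/1357
q_3 = 42 ≤ 66 < 1357 = q_4, so the answer is 685/42.

685/42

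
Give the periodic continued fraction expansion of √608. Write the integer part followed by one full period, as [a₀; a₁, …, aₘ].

a₀ = ⌊√608⌋ = 24.

[24; 1, 1, 1, 11, 1, 1, 1, 48]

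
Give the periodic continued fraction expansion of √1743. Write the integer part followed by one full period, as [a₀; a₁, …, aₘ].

a₀ = ⌊√1743⌋ = 41.
With m₀=0, d₀=1 and mₖ₊₁ = dₖaₖ − mₖ, dₖ₊₁ = (n − mₖ₊₁²)/dₖ, aₖ₊₁ = ⌊(a₀+mₖ₊₁)/dₖ₊₁⌋:
  k=1: m=41, d=62, a=1
  k=2: m=21, d=21, a=2
  k=3: m=21, d=62, a=1
  k=4: m=41, d=1, a=82
d=1 and a=2a₀=82 at k=4, so the next step gives (m, d) = (41, 62) again — its k=1 value — and the period has length 4.

[41; 1, 2, 1, 82]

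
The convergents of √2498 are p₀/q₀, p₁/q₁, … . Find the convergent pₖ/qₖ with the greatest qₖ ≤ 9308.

√2498 = [49; 1, 48, 1, 98, …] (period length 4).
Convergents:
  p_0/q_0 = 49/1
  p_1/q_1 = 50/1
  p_2/q_2 = 2449/49
  p_3/q_3 = 2499/50
  p_4/q_4 = 247351/4949
  p_5/q_5 = 249850/4999
  p_6/q_6 = 12240151/244901
q_5 = 4999 ≤ 9308 < 244901 = q_6, so the answer is 249850/4999.

249850/4999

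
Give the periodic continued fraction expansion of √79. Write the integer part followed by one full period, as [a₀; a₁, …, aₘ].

a₀ = ⌊√79⌋ = 8.
With m₀=0, d₀=1 and mₖ₊₁ = dₖaₖ − mₖ, dₖ₊₁ = (n − mₖ₊₁²)/dₖ, aₖ₊₁ = ⌊(a₀+mₖ₊₁)/dₖ₊₁⌋:
  k=1: m=8, d=15, a=1
  k=2: m=7, d=2, a=7
  k=3: m=7, d=15, a=1
  k=4: m=8, d=1, a=16
d=1 and a=2a₀=16 at k=4, so the next step gives (m, d) = (8, 15) again — its k=1 value — and the period has length 4.

[8; 1, 7, 1, 16]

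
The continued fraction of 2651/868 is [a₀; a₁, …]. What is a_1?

2651 = 3·868 + 47   →  a_0 = 3
868 = 18·47 + 22   →  a_1 = 18

18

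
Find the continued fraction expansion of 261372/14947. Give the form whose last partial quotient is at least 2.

261372 = 17*14947 + 7273
14947 = 2*7273 + 401
7273 = 18*401 + 55
401 = 7*55 + 16
55 = 3*16 + 7
16 = 2*7 + 2
7 = 3*2 + 1
2 = 2*1 + 0  (stop)
So 261372/14947 = [17; 2, 18, 7, 3, 2, 3, 2].

[17; 2, 18, 7, 3, 2, 3, 2]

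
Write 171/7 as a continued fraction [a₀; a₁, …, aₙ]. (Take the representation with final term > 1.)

[24; 2, 3]

171 = 24·7 + 3
7 = 2·3 + 1
3 = 3·1 + 0  (stop)
So 171/7 = [24; 2, 3].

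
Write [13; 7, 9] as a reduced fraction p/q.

Using pₖ = aₖpₖ₋₁ + pₖ₋₂ and qₖ = aₖqₖ₋₁ + qₖ₋₂:
  k=0: a=13, p=13, q=1
  k=1: a=7, p=92, q=7
  k=2: a=9, p=841, q=64

841/64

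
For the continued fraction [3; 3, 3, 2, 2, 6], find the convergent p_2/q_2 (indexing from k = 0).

Using pₖ = aₖpₖ₋₁ + pₖ₋₂, qₖ = aₖqₖ₋₁ + qₖ₋₂ (with p₋₁=1, p₋₂=0, q₋₁=0, q₋₂=1):
  k=0: a=3, p=3, q=1
  k=1: a=3, p=10, q=3
  k=2: a=3, p=33, q=10

33/10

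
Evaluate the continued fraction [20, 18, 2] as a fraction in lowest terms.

742/37

Fold from the inside: start with 2/1.
  18 + 1/2 = 37/2
  20 + 2/37 = 742/37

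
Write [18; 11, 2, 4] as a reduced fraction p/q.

Using pₖ = aₖpₖ₋₁ + pₖ₋₂ and qₖ = aₖqₖ₋₁ + qₖ₋₂:
  k=0: a=18, p=18, q=1
  k=1: a=11, p=199, q=11
  k=2: a=2, p=416, q=23
  k=3: a=4, p=1863, q=103

1863/103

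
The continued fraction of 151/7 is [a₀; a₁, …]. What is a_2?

1

151 = 21·7 + 4   →  a_0 = 21
7 = 1·4 + 3   →  a_1 = 1
4 = 1·3 + 1   →  a_2 = 1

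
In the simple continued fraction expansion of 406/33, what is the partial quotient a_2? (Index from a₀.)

406 = 12·33 + 10   →  a_0 = 12
33 = 3·10 + 3   →  a_1 = 3
10 = 3·3 + 1   →  a_2 = 3

3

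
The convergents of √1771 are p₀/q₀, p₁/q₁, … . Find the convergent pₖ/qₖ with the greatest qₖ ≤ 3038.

√1771 = [42; 12, 84, …] (period length 2).
Convergents:
  p_0/q_0 = 42/1
  p_1/q_1 = 505/12
  p_2/q_2 = 42462/1009
  p_3/q_3 = 510049/12120
q_2 = 1009 ≤ 3038 < 12120 = q_3, so the answer is 42462/1009.

42462/1009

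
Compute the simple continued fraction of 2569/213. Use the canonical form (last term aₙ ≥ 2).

2569 = 12·213 + 13
213 = 16·13 + 5
13 = 2·5 + 3
5 = 1·3 + 2
3 = 1·2 + 1
2 = 2·1 + 0  (stop)
So 2569/213 = [12; 16, 2, 1, 1, 2].

[12; 16, 2, 1, 1, 2]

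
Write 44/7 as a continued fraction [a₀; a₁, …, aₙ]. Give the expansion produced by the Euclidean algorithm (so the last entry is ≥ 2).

[6; 3, 2]

44 = 6×7 + 2
7 = 3×2 + 1
2 = 2×1 + 0  (stop)
So 44/7 = [6; 3, 2].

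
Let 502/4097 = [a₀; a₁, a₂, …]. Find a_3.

502 = 0·4097 + 502   →  a_0 = 0
4097 = 8·502 + 81   →  a_1 = 8
502 = 6·81 + 16   →  a_2 = 6
81 = 5·16 + 1   →  a_3 = 5

5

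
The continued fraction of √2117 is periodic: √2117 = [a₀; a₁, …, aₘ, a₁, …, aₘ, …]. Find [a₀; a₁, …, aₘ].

a₀ = ⌊√2117⌋ = 46.

[46; 92]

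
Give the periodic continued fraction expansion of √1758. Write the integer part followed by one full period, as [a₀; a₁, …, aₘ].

[41; 1, 12, 1, 82]

a₀ = ⌊√1758⌋ = 41.
With m₀=0, d₀=1 and mₖ₊₁ = dₖaₖ − mₖ, dₖ₊₁ = (n − mₖ₊₁²)/dₖ, aₖ₊₁ = ⌊(a₀+mₖ₊₁)/dₖ₊₁⌋:
  k=1: m=41, d=77, a=1
  k=2: m=36, d=6, a=12
  k=3: m=36, d=77, a=1
  k=4: m=41, d=1, a=82
d=1 and a=2a₀=82 at k=4, so the next step gives (m, d) = (41, 77) again — its k=1 value — and the period has length 4.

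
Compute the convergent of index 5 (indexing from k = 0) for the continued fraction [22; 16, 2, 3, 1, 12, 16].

41717/1891

Using pₖ = aₖpₖ₋₁ + pₖ₋₂, qₖ = aₖqₖ₋₁ + qₖ₋₂ (with p₋₁=1, p₋₂=0, q₋₁=0, q₋₂=1):
  k=0: a=22, p=22, q=1
  k=1: a=16, p=353, q=16
  k=2: a=2, p=728, q=33
  k=3: a=3, p=2537, q=115
  k=4: a=1, p=3265, q=148
  k=5: a=12, p=41717, q=1891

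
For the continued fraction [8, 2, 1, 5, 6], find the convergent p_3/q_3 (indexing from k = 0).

142/17

Using pₖ = aₖpₖ₋₁ + pₖ₋₂, qₖ = aₖqₖ₋₁ + qₖ₋₂ (with p₋₁=1, p₋₂=0, q₋₁=0, q₋₂=1):
  k=0: a=8, p=8, q=1
  k=1: a=2, p=17, q=2
  k=2: a=1, p=25, q=3
  k=3: a=5, p=142, q=17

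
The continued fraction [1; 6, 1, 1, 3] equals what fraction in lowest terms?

53/46

Fold from the inside: start with 3/1.
  1 + 1/3 = 4/3
  1 + 3/4 = 7/4
  6 + 4/7 = 46/7
  1 + 7/46 = 53/46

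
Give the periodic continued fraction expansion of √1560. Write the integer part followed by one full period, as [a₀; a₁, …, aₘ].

[39; 2, 78]

a₀ = ⌊√1560⌋ = 39.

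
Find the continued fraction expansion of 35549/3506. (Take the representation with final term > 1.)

[10; 7, 5, 1, 8, 4, 2]

35549 = 10·3506 + 489
3506 = 7·489 + 83
489 = 5·83 + 74
83 = 1·74 + 9
74 = 8·9 + 2
9 = 4·2 + 1
2 = 2·1 + 0  (stop)
So 35549/3506 = [10; 7, 5, 1, 8, 4, 2].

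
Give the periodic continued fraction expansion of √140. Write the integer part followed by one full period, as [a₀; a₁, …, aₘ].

a₀ = ⌊√140⌋ = 11.
With m₀=0, d₀=1 and mₖ₊₁ = dₖaₖ − mₖ, dₖ₊₁ = (n − mₖ₊₁²)/dₖ, aₖ₊₁ = ⌊(a₀+mₖ₊₁)/dₖ₊₁⌋:
  k=1: m=11, d=19, a=1
  k=2: m=8, d=4, a=4
  k=3: m=8, d=19, a=1
  k=4: m=11, d=1, a=22
d=1 and a=2a₀=22 at k=4, so the next step gives (m, d) = (11, 19) again — its k=1 value — and the period has length 4.

[11; 1, 4, 1, 22]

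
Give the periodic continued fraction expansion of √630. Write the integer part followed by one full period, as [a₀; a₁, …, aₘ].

a₀ = ⌊√630⌋ = 25.
With m₀=0, d₀=1 and mₖ₊₁ = dₖaₖ − mₖ, dₖ₊₁ = (n − mₖ₊₁²)/dₖ, aₖ₊₁ = ⌊(a₀+mₖ₊₁)/dₖ₊₁⌋:
  k=1: m=25, d=5, a=10
  k=2: m=25, d=1, a=50
d=1 and a=2a₀=50 at k=2, so the next step gives (m, d) = (25, 5) again — its k=1 value — and the period has length 2.

[25; 10, 50]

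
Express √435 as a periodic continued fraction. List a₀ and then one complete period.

a₀ = ⌊√435⌋ = 20.
With m₀=0, d₀=1 and mₖ₊₁ = dₖaₖ − mₖ, dₖ₊₁ = (n − mₖ₊₁²)/dₖ, aₖ₊₁ = ⌊(a₀+mₖ₊₁)/dₖ₊₁⌋:
  k=1: m=20, d=35, a=1
  k=2: m=15, d=6, a=5
  k=3: m=15, d=35, a=1
  k=4: m=20, d=1, a=40
d=1 and a=2a₀=40 at k=4, so the next step gives (m, d) = (20, 35) again — its k=1 value — and the period has length 4.

[20; 1, 5, 1, 40]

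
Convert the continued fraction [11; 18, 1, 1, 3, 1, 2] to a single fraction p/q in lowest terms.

Fold from the inside: start with 2/1.
  1 + 1/2 = 3/2
  3 + 2/3 = 11/3
  1 + 3/11 = 14/11
  1 + 11/14 = 25/14
  18 + 14/25 = 464/25
  11 + 25/464 = 5129/464

5129/464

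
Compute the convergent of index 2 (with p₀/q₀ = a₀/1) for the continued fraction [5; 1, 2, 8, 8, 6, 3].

17/3

Using pₖ = aₖpₖ₋₁ + pₖ₋₂, qₖ = aₖqₖ₋₁ + qₖ₋₂ (with p₋₁=1, p₋₂=0, q₋₁=0, q₋₂=1):
  k=0: a=5, p=5, q=1
  k=1: a=1, p=6, q=1
  k=2: a=2, p=17, q=3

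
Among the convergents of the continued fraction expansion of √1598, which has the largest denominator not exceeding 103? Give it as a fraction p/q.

1599/40

√1598 = [39; 1, 38, 1, 78, …] (period length 4).
Convergents:
  p_0/q_0 = 39/1
  p_1/q_1 = 40/1
  p_2/q_2 = 1559/39
  p_3/q_3 = 1599/40
  p_4/q_4 = 126281/3159
q_3 = 40 ≤ 103 < 3159 = q_4, so the answer is 1599/40.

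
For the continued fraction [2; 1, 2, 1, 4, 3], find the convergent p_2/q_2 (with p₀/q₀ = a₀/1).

Using pₖ = aₖpₖ₋₁ + pₖ₋₂, qₖ = aₖqₖ₋₁ + qₖ₋₂ (with p₋₁=1, p₋₂=0, q₋₁=0, q₋₂=1):
  k=0: a=2, p=2, q=1
  k=1: a=1, p=3, q=1
  k=2: a=2, p=8, q=3

8/3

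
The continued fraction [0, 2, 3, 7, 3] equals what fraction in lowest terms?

Fold from the inside: start with 3/1.
  7 + 1/3 = 22/3
  3 + 3/22 = 69/22
  2 + 22/69 = 160/69
  0 + 69/160 = 69/160

69/160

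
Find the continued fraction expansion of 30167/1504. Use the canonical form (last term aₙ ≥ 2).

30167 = 20×1504 + 87
1504 = 17×87 + 25
87 = 3×25 + 12
25 = 2×12 + 1
12 = 12×1 + 0  (stop)
So 30167/1504 = [20; 17, 3, 2, 12].

[20; 17, 3, 2, 12]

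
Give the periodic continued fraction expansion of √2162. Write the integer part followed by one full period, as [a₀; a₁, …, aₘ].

[46; 2, 92]

a₀ = ⌊√2162⌋ = 46.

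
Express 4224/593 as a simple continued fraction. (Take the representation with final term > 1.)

[7; 8, 8, 9]

4224 = 7×593 + 73
593 = 8×73 + 9
73 = 8×9 + 1
9 = 9×1 + 0  (stop)
So 4224/593 = [7; 8, 8, 9].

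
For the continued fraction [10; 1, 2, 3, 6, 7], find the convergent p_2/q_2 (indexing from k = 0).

32/3

Using pₖ = aₖpₖ₋₁ + pₖ₋₂, qₖ = aₖqₖ₋₁ + qₖ₋₂ (with p₋₁=1, p₋₂=0, q₋₁=0, q₋₂=1):
  k=0: a=10, p=10, q=1
  k=1: a=1, p=11, q=1
  k=2: a=2, p=32, q=3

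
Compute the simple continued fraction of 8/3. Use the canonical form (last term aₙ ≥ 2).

[2; 1, 2]

8 = 2*3 + 2
3 = 1*2 + 1
2 = 2*1 + 0  (stop)
So 8/3 = [2; 1, 2].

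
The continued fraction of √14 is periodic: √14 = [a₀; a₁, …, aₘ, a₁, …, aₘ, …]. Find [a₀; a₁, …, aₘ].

[3; 1, 2, 1, 6]

a₀ = ⌊√14⌋ = 3.
With m₀=0, d₀=1 and mₖ₊₁ = dₖaₖ − mₖ, dₖ₊₁ = (n − mₖ₊₁²)/dₖ, aₖ₊₁ = ⌊(a₀+mₖ₊₁)/dₖ₊₁⌋:
  k=1: m=3, d=5, a=1
  k=2: m=2, d=2, a=2
  k=3: m=2, d=5, a=1
  k=4: m=3, d=1, a=6
d=1 and a=2a₀=6 at k=4, so the next step gives (m, d) = (3, 5) again — its k=1 value — and the period has length 4.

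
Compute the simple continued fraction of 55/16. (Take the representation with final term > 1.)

55 = 3·16 + 7
16 = 2·7 + 2
7 = 3·2 + 1
2 = 2·1 + 0  (stop)
So 55/16 = [3; 2, 3, 2].

[3; 2, 3, 2]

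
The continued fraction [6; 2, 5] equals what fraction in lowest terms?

Fold from the inside: start with 5/1.
  2 + 1/5 = 11/5
  6 + 5/11 = 71/11

71/11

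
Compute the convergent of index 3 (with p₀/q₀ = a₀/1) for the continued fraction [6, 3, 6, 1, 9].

139/22

Using pₖ = aₖpₖ₋₁ + pₖ₋₂, qₖ = aₖqₖ₋₁ + qₖ₋₂ (with p₋₁=1, p₋₂=0, q₋₁=0, q₋₂=1):
  k=0: a=6, p=6, q=1
  k=1: a=3, p=19, q=3
  k=2: a=6, p=120, q=19
  k=3: a=1, p=139, q=22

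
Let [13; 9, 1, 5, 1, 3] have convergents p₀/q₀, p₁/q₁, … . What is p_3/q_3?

773/59

Using pₖ = aₖpₖ₋₁ + pₖ₋₂, qₖ = aₖqₖ₋₁ + qₖ₋₂ (with p₋₁=1, p₋₂=0, q₋₁=0, q₋₂=1):
  k=0: a=13, p=13, q=1
  k=1: a=9, p=118, q=9
  k=2: a=1, p=131, q=10
  k=3: a=5, p=773, q=59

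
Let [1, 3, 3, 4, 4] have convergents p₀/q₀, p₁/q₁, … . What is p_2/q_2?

Using pₖ = aₖpₖ₋₁ + pₖ₋₂, qₖ = aₖqₖ₋₁ + qₖ₋₂ (with p₋₁=1, p₋₂=0, q₋₁=0, q₋₂=1):
  k=0: a=1, p=1, q=1
  k=1: a=3, p=4, q=3
  k=2: a=3, p=13, q=10

13/10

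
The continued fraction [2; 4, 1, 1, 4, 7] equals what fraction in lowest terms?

Using pₖ = aₖpₖ₋₁ + pₖ₋₂ and qₖ = aₖqₖ₋₁ + qₖ₋₂:
  k=0: a=2, p=2, q=1
  k=1: a=4, p=9, q=4
  k=2: a=1, p=11, q=5
  k=3: a=1, p=20, q=9
  k=4: a=4, p=91, q=41
  k=5: a=7, p=657, q=296

657/296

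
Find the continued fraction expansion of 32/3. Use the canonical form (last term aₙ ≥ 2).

[10; 1, 2]

32 = 10·3 + 2
3 = 1·2 + 1
2 = 2·1 + 0  (stop)
So 32/3 = [10; 1, 2].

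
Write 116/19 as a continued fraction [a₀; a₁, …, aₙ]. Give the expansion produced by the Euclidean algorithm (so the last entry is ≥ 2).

[6; 9, 2]

116 = 6×19 + 2
19 = 9×2 + 1
2 = 2×1 + 0  (stop)
So 116/19 = [6; 9, 2].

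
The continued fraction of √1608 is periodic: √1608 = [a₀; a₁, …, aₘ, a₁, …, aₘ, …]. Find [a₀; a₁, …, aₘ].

[40; 10, 80]

a₀ = ⌊√1608⌋ = 40.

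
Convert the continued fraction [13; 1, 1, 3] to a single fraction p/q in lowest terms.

Using pₖ = aₖpₖ₋₁ + pₖ₋₂ and qₖ = aₖqₖ₋₁ + qₖ₋₂:
  k=0: a=13, p=13, q=1
  k=1: a=1, p=14, q=1
  k=2: a=1, p=27, q=2
  k=3: a=3, p=95, q=7

95/7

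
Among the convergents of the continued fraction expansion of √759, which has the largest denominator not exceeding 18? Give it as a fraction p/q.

√759 = [27; 1, 1, 4, 1, 1, 54, …] (period length 6).
Convergents:
  p_0/q_0 = 27/1
  p_1/q_1 = 28/1
  p_2/q_2 = 55/2
  p_3/q_3 = 248/9
  p_4/q_4 = 303/11
  p_5/q_5 = 551/20
q_4 = 11 ≤ 18 < 20 = q_5, so the answer is 303/11.

303/11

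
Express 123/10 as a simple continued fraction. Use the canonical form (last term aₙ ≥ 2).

123 = 12*10 + 3
10 = 3*3 + 1
3 = 3*1 + 0  (stop)
So 123/10 = [12; 3, 3].

[12; 3, 3]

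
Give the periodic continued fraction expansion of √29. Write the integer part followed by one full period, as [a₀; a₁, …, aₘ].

[5; 2, 1, 1, 2, 10]

a₀ = ⌊√29⌋ = 5.
With m₀=0, d₀=1 and mₖ₊₁ = dₖaₖ − mₖ, dₖ₊₁ = (n − mₖ₊₁²)/dₖ, aₖ₊₁ = ⌊(a₀+mₖ₊₁)/dₖ₊₁⌋:
  k=1: m=5, d=4, a=2
  k=2: m=3, d=5, a=1
  k=3: m=2, d=5, a=1
  k=4: m=3, d=4, a=2
  k=5: m=5, d=1, a=10
d=1 and a=2a₀=10 at k=5, so the next step gives (m, d) = (5, 4) again — its k=1 value — and the period has length 5.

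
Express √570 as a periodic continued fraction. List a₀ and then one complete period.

[23; 1, 6, 1, 46]

a₀ = ⌊√570⌋ = 23.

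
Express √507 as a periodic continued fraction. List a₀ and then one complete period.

[22; 1, 1, 14, 1, 1, 44]

a₀ = ⌊√507⌋ = 22.
With m₀=0, d₀=1 and mₖ₊₁ = dₖaₖ − mₖ, dₖ₊₁ = (n − mₖ₊₁²)/dₖ, aₖ₊₁ = ⌊(a₀+mₖ₊₁)/dₖ₊₁⌋:
  k=1: m=22, d=23, a=1
  k=2: m=1, d=22, a=1
  k=3: m=21, d=3, a=14
  k=4: m=21, d=22, a=1
  k=5: m=1, d=23, a=1
  k=6: m=22, d=1, a=44
d=1 and a=2a₀=44 at k=6, so the next step gives (m, d) = (22, 23) again — its k=1 value — and the period has length 6.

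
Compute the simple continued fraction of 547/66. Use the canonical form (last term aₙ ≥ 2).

547 = 8·66 + 19
66 = 3·19 + 9
19 = 2·9 + 1
9 = 9·1 + 0  (stop)
So 547/66 = [8; 3, 2, 9].

[8; 3, 2, 9]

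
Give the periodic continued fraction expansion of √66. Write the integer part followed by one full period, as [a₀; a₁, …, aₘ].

a₀ = ⌊√66⌋ = 8.
With m₀=0, d₀=1 and mₖ₊₁ = dₖaₖ − mₖ, dₖ₊₁ = (n − mₖ₊₁²)/dₖ, aₖ₊₁ = ⌊(a₀+mₖ₊₁)/dₖ₊₁⌋:
  k=1: m=8, d=2, a=8
  k=2: m=8, d=1, a=16
d=1 and a=2a₀=16 at k=2, so the next step gives (m, d) = (8, 2) again — its k=1 value — and the period has length 2.

[8; 8, 16]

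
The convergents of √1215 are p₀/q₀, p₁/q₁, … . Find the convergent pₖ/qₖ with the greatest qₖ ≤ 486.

√1215 = [34; 1, 5, 1, 68, …] (period length 4).
Convergents:
  p_0/q_0 = 34/1
  p_1/q_1 = 35/1
  p_2/q_2 = 209/6
  p_3/q_3 = 244/7
  p_4/q_4 = 16801/482
  p_5/q_5 = 17045/489
q_4 = 482 ≤ 486 < 489 = q_5, so the answer is 16801/482.

16801/482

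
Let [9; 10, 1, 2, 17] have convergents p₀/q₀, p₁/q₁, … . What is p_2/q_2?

100/11

Using pₖ = aₖpₖ₋₁ + pₖ₋₂, qₖ = aₖqₖ₋₁ + qₖ₋₂ (with p₋₁=1, p₋₂=0, q₋₁=0, q₋₂=1):
  k=0: a=9, p=9, q=1
  k=1: a=10, p=91, q=10
  k=2: a=1, p=100, q=11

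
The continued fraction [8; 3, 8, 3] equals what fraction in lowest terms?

649/78

Fold from the inside: start with 3/1.
  8 + 1/3 = 25/3
  3 + 3/25 = 78/25
  8 + 25/78 = 649/78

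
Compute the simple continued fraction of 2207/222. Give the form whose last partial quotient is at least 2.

[9; 1, 16, 13]

2207 = 9·222 + 209
222 = 1·209 + 13
209 = 16·13 + 1
13 = 13·1 + 0  (stop)
So 2207/222 = [9; 1, 16, 13].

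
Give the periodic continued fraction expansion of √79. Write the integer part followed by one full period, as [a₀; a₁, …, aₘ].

a₀ = ⌊√79⌋ = 8.
With m₀=0, d₀=1 and mₖ₊₁ = dₖaₖ − mₖ, dₖ₊₁ = (n − mₖ₊₁²)/dₖ, aₖ₊₁ = ⌊(a₀+mₖ₊₁)/dₖ₊₁⌋:
  k=1: m=8, d=15, a=1
  k=2: m=7, d=2, a=7
  k=3: m=7, d=15, a=1
  k=4: m=8, d=1, a=16
d=1 and a=2a₀=16 at k=4, so the next step gives (m, d) = (8, 15) again — its k=1 value — and the period has length 4.

[8; 1, 7, 1, 16]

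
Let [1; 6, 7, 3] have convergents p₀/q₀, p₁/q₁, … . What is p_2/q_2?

Using pₖ = aₖpₖ₋₁ + pₖ₋₂, qₖ = aₖqₖ₋₁ + qₖ₋₂ (with p₋₁=1, p₋₂=0, q₋₁=0, q₋₂=1):
  k=0: a=1, p=1, q=1
  k=1: a=6, p=7, q=6
  k=2: a=7, p=50, q=43

50/43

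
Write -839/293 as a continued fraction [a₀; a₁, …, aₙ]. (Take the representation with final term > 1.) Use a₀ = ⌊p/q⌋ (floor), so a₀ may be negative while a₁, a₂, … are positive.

-839 = -3·293 + 40
293 = 7·40 + 13
40 = 3·13 + 1
13 = 13·1 + 0  (stop)
So -839/293 = [-3; 7, 3, 13].

[-3; 7, 3, 13]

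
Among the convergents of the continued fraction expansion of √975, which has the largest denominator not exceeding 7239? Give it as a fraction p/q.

√975 = [31; 4, 2, 4, 62, …] (period length 4).
Convergents:
  p_0/q_0 = 31/1
  p_1/q_1 = 125/4
  p_2/q_2 = 281/9
  p_3/q_3 = 1249/40
  p_4/q_4 = 77719/2489
  p_5/q_5 = 312125/9996
q_4 = 2489 ≤ 7239 < 9996 = q_5, so the answer is 77719/2489.

77719/2489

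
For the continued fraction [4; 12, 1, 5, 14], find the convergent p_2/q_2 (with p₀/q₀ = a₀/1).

Using pₖ = aₖpₖ₋₁ + pₖ₋₂, qₖ = aₖqₖ₋₁ + qₖ₋₂ (with p₋₁=1, p₋₂=0, q₋₁=0, q₋₂=1):
  k=0: a=4, p=4, q=1
  k=1: a=12, p=49, q=12
  k=2: a=1, p=53, q=13

53/13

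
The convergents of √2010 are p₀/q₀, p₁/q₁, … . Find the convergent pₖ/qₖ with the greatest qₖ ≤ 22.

269/6

√2010 = [44; 1, 4, 1, 88, …] (period length 4).
Convergents:
  p_0/q_0 = 44/1
  p_1/q_1 = 45/1
  p_2/q_2 = 224/5
  p_3/q_3 = 269/6
  p_4/q_4 = 23896/533
q_3 = 6 ≤ 22 < 533 = q_4, so the answer is 269/6.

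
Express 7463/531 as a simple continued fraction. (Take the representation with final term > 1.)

7463 = 14*531 + 29
531 = 18*29 + 9
29 = 3*9 + 2
9 = 4*2 + 1
2 = 2*1 + 0  (stop)
So 7463/531 = [14; 18, 3, 4, 2].

[14; 18, 3, 4, 2]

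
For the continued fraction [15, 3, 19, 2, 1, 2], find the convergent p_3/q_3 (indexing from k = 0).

1824/119

Using pₖ = aₖpₖ₋₁ + pₖ₋₂, qₖ = aₖqₖ₋₁ + qₖ₋₂ (with p₋₁=1, p₋₂=0, q₋₁=0, q₋₂=1):
  k=0: a=15, p=15, q=1
  k=1: a=3, p=46, q=3
  k=2: a=19, p=889, q=58
  k=3: a=2, p=1824, q=119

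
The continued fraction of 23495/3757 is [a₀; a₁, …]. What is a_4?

23495 = 6·3757 + 953   →  a_0 = 6
3757 = 3·953 + 898   →  a_1 = 3
953 = 1·898 + 55   →  a_2 = 1
898 = 16·55 + 18   →  a_3 = 16
55 = 3·18 + 1   →  a_4 = 3

3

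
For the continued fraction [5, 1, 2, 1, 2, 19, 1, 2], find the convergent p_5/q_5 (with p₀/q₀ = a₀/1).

Using pₖ = aₖpₖ₋₁ + pₖ₋₂, qₖ = aₖqₖ₋₁ + qₖ₋₂ (with p₋₁=1, p₋₂=0, q₋₁=0, q₋₂=1):
  k=0: a=5, p=5, q=1
  k=1: a=1, p=6, q=1
  k=2: a=2, p=17, q=3
  k=3: a=1, p=23, q=4
  k=4: a=2, p=63, q=11
  k=5: a=19, p=1220, q=213

1220/213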